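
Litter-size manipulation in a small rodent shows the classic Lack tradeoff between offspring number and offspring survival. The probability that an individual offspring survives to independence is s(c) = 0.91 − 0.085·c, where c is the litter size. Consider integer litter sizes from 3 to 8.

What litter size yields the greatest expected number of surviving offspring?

Expected surviving offspring = c × s(c):
  c=3: 3 × 0.655 = 1.965
  c=4: 4 × 0.570 = 2.280
  c=5: 5 × 0.485 = 2.425
  c=6: 6 × 0.400 = 2.400
  c=7: 7 × 0.315 = 2.205
  c=8: 8 × 0.230 = 1.840
Maximum at c = 5 (2.425 surviving offspring).

5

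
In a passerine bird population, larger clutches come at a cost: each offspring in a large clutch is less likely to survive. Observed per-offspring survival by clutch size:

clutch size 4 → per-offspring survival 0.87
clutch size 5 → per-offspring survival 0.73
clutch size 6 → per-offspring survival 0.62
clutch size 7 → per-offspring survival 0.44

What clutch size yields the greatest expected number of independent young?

6

Expected independent young = c × s(c):
  c=4: 4 × 0.87 = 3.480
  c=5: 5 × 0.73 = 3.650
  c=6: 6 × 0.62 = 3.720
  c=7: 7 × 0.44 = 3.080
Maximum at c = 6 (3.720 independent young).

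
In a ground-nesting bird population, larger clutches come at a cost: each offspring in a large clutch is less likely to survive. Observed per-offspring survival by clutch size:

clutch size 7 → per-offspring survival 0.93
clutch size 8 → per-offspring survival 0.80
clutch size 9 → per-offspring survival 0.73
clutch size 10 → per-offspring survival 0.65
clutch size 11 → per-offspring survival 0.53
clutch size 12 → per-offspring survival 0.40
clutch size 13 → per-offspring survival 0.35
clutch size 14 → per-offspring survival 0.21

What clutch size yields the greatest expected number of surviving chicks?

Expected surviving chicks = c × s(c):
  c=7: 7 × 0.93 = 6.510
  c=8: 8 × 0.80 = 6.400
  c=9: 9 × 0.73 = 6.570
  c=10: 10 × 0.65 = 6.500
  c=11: 11 × 0.53 = 5.830
  c=12: 12 × 0.40 = 4.800
  c=13: 13 × 0.35 = 4.550
  c=14: 14 × 0.21 = 2.940
Maximum at c = 9 (6.570 surviving chicks).

9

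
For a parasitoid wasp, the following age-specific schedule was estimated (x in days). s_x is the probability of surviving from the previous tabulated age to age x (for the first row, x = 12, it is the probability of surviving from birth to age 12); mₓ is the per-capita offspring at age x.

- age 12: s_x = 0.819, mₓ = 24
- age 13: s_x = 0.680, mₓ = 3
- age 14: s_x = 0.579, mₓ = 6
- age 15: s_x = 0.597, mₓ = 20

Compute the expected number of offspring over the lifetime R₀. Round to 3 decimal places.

Survivorship from birth: l_x = s_12·s_13·…·s_x.
  l_12 = 0.81900
  l_13 = 0.55692
  l_14 = 0.32246
  l_15 = 0.19251
R₀ = Σ l_x mₓ:
  age 12: 0.81900 × 24 = 19.6560
  age 13: 0.55692 × 3 = 1.6708
  age 14: 0.32246 × 6 = 1.9348
  age 15: 0.19251 × 20 = 3.8502
R₀ = 19.6560 + 1.6708 + 1.9348 + 3.8502 = 27.1117

27.112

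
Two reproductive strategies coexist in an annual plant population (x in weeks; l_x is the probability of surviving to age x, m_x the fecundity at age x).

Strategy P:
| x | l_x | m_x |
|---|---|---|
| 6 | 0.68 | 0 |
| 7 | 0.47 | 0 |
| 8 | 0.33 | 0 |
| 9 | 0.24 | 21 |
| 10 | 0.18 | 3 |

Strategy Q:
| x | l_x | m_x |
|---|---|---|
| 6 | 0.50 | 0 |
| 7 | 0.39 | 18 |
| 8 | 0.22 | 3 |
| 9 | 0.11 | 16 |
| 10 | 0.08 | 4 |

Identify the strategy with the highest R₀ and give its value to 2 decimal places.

Strategy P: R₀ = 0.68×0 + 0.47×0 + 0.33×0 + 0.24×21 + 0.18×3 = 5.5800
Strategy Q: R₀ = 0.50×0 + 0.39×18 + 0.22×3 + 0.11×16 + 0.08×4 = 9.7600
Highest R₀: strategy Q with 9.7600.

9.76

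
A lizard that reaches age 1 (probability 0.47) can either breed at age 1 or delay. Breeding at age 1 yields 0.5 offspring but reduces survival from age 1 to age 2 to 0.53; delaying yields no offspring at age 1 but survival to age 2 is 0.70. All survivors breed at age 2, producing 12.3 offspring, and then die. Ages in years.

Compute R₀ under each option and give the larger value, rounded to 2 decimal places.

4.05

breed at age 1: R₀ = 0.47 × (0.5 + 0.53 × 12.3) = 0.47 × 7.0190 = 3.2989
delay to age 2: R₀ = 0.47 × (0.70 × 12.3) = 0.47 × 8.6100 = 4.0467
Higher: delay to age 2 (4.0467).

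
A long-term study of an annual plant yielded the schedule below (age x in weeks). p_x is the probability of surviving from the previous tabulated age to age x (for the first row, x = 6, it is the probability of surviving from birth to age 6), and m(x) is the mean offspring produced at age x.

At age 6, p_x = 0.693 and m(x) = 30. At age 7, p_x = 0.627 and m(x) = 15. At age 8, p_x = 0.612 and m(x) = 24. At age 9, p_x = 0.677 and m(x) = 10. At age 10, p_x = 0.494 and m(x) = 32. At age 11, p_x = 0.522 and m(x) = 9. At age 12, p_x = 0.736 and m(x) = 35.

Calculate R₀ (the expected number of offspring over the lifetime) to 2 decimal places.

39.95

Survivorship from birth: l_x = p_6·p_7·…·p_x.
  l_6 = 0.69300
  l_7 = 0.43451
  l_8 = 0.26592
  l_9 = 0.18003
  l_10 = 0.08893
  l_11 = 0.04642
  l_12 = 0.03417
R₀ = Σ l_x m(x):
  age 6: 0.69300 × 30 = 20.7900
  age 7: 0.43451 × 15 = 6.5176
  age 8: 0.26592 × 24 = 6.3821
  age 9: 0.18003 × 10 = 1.8003
  age 10: 0.08893 × 32 = 2.8458
  age 11: 0.04642 × 9 = 0.4178
  age 12: 0.03417 × 35 = 1.1960
R₀ = 20.7900 + 6.5176 + 6.3821 + 1.8003 + 2.8458 + 0.4178 + 1.1960 = 39.9495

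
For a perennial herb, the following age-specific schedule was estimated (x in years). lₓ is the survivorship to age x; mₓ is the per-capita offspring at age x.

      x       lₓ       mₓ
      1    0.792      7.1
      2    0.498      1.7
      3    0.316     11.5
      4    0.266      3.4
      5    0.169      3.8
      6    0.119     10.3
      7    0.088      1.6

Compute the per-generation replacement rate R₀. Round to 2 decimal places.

R₀ = Σ lₓ mₓ:
  age 1: 0.792 × 7.1 = 5.6232
  age 2: 0.498 × 1.7 = 0.8466
  age 3: 0.316 × 11.5 = 3.6340
  age 4: 0.266 × 3.4 = 0.9044
  age 5: 0.169 × 3.8 = 0.6422
  age 6: 0.119 × 10.3 = 1.2257
  age 7: 0.088 × 1.6 = 0.1408
R₀ = 5.6232 + 0.8466 + 3.6340 + 0.9044 + 0.6422 + 1.2257 + 0.1408 = 13.0169

13.02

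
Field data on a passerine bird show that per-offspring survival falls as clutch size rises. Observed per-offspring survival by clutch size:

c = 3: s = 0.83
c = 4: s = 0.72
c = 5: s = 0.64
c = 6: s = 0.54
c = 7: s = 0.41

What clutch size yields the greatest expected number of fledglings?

6

Expected fledglings = c × s(c):
  c=3: 3 × 0.83 = 2.490
  c=4: 4 × 0.72 = 2.880
  c=5: 5 × 0.64 = 3.200
  c=6: 6 × 0.54 = 3.240
  c=7: 7 × 0.41 = 2.870
Maximum at c = 6 (3.240 fledglings).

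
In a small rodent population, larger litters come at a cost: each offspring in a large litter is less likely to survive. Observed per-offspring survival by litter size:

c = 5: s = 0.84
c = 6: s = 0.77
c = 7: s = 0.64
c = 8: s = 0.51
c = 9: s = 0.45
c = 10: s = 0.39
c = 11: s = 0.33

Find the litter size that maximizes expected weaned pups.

Expected weaned pups = c × s(c):
  c=5: 5 × 0.84 = 4.200
  c=6: 6 × 0.77 = 4.620
  c=7: 7 × 0.64 = 4.480
  c=8: 8 × 0.51 = 4.080
  c=9: 9 × 0.45 = 4.050
  c=10: 10 × 0.39 = 3.900
  c=11: 11 × 0.33 = 3.630
Maximum at c = 6 (4.620 weaned pups).

6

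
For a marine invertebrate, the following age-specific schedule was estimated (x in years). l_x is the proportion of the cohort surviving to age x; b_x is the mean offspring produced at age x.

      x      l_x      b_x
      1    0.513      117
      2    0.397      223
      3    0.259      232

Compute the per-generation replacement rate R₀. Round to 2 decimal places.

R₀ = Σ l_x b_x:
  age 1: 0.513 × 117 = 60.0210
  age 2: 0.397 × 223 = 88.5310
  age 3: 0.259 × 232 = 60.0880
R₀ = 60.0210 + 88.5310 + 60.0880 = 208.6400

208.64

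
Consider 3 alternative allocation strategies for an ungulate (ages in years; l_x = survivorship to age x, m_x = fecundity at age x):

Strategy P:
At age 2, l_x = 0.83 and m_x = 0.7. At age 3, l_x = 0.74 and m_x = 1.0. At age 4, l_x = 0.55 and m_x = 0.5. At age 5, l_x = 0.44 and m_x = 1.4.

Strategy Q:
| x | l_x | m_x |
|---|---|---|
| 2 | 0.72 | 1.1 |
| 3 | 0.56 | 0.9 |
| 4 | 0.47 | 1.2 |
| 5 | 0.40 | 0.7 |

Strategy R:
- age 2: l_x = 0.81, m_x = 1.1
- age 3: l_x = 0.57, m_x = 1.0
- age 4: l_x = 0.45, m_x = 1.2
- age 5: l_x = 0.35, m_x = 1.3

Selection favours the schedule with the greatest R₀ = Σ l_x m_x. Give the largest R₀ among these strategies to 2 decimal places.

Strategy P: R₀ = 0.83×0.7 + 0.74×1.0 + 0.55×0.5 + 0.44×1.4 = 2.2120
Strategy Q: R₀ = 0.72×1.1 + 0.56×0.9 + 0.47×1.2 + 0.40×0.7 = 2.1400
Strategy R: R₀ = 0.81×1.1 + 0.57×1.0 + 0.45×1.2 + 0.35×1.3 = 2.4560
Highest R₀: strategy R with 2.4560.

2.46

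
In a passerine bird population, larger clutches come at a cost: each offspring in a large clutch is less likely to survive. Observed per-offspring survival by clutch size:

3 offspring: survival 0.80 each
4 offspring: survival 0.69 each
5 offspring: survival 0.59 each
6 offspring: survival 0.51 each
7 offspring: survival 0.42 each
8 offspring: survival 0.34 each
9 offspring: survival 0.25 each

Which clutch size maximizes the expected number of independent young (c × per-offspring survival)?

6

Expected independent young = c × s(c):
  c=3: 3 × 0.80 = 2.400
  c=4: 4 × 0.69 = 2.760
  c=5: 5 × 0.59 = 2.950
  c=6: 6 × 0.51 = 3.060
  c=7: 7 × 0.42 = 2.940
  c=8: 8 × 0.34 = 2.720
  c=9: 9 × 0.25 = 2.250
Maximum at c = 6 (3.060 independent young).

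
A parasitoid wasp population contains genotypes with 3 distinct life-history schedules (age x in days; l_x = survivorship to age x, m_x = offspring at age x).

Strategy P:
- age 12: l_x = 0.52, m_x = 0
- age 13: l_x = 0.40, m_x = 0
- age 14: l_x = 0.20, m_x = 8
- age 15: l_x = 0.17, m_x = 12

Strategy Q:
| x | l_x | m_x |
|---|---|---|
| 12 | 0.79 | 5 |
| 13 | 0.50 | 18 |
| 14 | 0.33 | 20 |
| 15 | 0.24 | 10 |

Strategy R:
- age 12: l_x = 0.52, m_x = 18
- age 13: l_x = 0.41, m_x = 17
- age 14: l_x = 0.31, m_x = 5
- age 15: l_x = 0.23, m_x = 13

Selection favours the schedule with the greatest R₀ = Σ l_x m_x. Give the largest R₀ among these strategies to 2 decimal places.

21.95

Strategy P: R₀ = 0.52×0 + 0.40×0 + 0.20×8 + 0.17×12 = 3.6400
Strategy Q: R₀ = 0.79×5 + 0.50×18 + 0.33×20 + 0.24×10 = 21.9500
Strategy R: R₀ = 0.52×18 + 0.41×17 + 0.31×5 + 0.23×13 = 20.8700
Highest R₀: strategy Q with 21.9500.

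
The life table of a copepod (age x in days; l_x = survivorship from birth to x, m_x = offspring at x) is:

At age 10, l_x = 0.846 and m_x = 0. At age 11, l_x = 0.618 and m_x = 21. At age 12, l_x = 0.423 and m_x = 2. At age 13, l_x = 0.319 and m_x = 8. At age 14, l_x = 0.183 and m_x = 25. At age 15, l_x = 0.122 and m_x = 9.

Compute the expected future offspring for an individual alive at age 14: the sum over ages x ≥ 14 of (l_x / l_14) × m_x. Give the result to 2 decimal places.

l_14 = 0.183. Conditional survival from age 14 to x is l_x / l_14.
  x=14: (0.183/0.183) × 25 = 25.0000
  x=15: (0.122/0.183) × 9 = 6.0000
Sum = 25.0000 + 6.0000 = 31.0000

31.00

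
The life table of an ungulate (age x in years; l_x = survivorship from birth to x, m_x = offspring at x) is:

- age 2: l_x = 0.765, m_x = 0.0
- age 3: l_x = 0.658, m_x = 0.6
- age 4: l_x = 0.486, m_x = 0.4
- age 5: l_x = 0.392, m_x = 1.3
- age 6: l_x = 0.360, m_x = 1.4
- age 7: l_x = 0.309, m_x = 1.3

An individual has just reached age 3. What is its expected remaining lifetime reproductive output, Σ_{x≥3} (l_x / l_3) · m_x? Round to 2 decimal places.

l_3 = 0.658. Conditional survival from age 3 to x is l_x / l_3.
  x=3: (0.658/0.658) × 0.6 = 0.6000
  x=4: (0.486/0.658) × 0.4 = 0.2954
  x=5: (0.392/0.658) × 1.3 = 0.7745
  x=6: (0.360/0.658) × 1.4 = 0.7660
  x=7: (0.309/0.658) × 1.3 = 0.6105
Sum = 0.6000 + 0.2954 + 0.7745 + 0.7660 + 0.6105 = 3.0464

3.05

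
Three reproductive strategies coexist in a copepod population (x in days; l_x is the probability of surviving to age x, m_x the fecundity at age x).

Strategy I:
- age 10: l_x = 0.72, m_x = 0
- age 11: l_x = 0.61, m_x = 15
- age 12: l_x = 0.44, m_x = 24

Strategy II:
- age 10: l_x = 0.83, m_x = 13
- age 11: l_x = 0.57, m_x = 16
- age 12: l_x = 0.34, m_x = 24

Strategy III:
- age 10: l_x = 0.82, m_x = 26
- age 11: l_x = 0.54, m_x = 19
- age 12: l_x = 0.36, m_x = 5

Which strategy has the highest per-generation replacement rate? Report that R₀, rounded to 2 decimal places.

33.38

Strategy I: R₀ = 0.72×0 + 0.61×15 + 0.44×24 = 19.7100
Strategy II: R₀ = 0.83×13 + 0.57×16 + 0.34×24 = 28.0700
Strategy III: R₀ = 0.82×26 + 0.54×19 + 0.36×5 = 33.3800
Highest R₀: strategy III with 33.3800.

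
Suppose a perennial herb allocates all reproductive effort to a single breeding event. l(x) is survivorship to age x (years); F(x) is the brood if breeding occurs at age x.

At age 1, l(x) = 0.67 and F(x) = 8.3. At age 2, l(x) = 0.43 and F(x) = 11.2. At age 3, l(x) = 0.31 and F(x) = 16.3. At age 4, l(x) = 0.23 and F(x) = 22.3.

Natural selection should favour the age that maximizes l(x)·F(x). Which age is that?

1

Expected offspring if breeding at age x = l(x) × F(x):
  age 1: 0.67 × 8.3 = 5.561
  age 2: 0.43 × 11.2 = 4.816
  age 3: 0.31 × 16.3 = 5.053
  age 4: 0.23 × 22.3 = 5.129
Maximum at age 1 (5.561).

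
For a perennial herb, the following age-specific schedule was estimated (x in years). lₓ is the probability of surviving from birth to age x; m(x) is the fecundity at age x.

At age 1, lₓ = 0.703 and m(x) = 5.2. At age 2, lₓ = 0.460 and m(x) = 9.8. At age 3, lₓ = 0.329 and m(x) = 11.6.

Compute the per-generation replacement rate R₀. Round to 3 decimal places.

R₀ = Σ lₓ m(x):
  age 1: 0.703 × 5.2 = 3.6556
  age 2: 0.460 × 9.8 = 4.5080
  age 3: 0.329 × 11.6 = 3.8164
R₀ = 3.6556 + 4.5080 + 3.8164 = 11.9800

11.980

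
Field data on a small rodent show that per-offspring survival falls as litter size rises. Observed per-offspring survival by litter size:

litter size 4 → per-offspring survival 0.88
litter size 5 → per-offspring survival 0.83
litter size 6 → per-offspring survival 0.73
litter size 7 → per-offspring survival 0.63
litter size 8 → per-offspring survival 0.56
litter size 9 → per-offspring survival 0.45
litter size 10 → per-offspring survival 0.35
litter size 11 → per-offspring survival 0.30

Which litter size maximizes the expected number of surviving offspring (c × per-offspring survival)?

8

Expected surviving offspring = c × s(c):
  c=4: 4 × 0.88 = 3.520
  c=5: 5 × 0.83 = 4.150
  c=6: 6 × 0.73 = 4.380
  c=7: 7 × 0.63 = 4.410
  c=8: 8 × 0.56 = 4.480
  c=9: 9 × 0.45 = 4.050
  c=10: 10 × 0.35 = 3.500
  c=11: 11 × 0.30 = 3.300
Maximum at c = 8 (4.480 surviving offspring).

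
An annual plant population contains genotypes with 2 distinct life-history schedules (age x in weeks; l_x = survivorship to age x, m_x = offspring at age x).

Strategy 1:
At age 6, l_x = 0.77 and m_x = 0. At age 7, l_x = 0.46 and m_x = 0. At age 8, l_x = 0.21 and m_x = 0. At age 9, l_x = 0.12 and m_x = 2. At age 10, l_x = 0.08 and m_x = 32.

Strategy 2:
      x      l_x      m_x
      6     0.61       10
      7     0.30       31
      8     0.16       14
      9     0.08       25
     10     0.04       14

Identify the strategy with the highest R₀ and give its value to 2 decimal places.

Strategy 1: R₀ = 0.77×0 + 0.46×0 + 0.21×0 + 0.12×2 + 0.08×32 = 2.8000
Strategy 2: R₀ = 0.61×10 + 0.30×31 + 0.16×14 + 0.08×25 + 0.04×14 = 20.2000
Highest R₀: strategy 2 with 20.2000.

20.20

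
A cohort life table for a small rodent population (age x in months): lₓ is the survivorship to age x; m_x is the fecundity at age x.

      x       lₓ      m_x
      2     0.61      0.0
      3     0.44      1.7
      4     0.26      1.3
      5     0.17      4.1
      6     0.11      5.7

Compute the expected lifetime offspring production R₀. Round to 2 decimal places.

R₀ = Σ lₓ m_x:
  age 2: 0.61 × 0.0 = 0.0000
  age 3: 0.44 × 1.7 = 0.7480
  age 4: 0.26 × 1.3 = 0.3380
  age 5: 0.17 × 4.1 = 0.6970
  age 6: 0.11 × 5.7 = 0.6270
R₀ = 0.0000 + 0.7480 + 0.3380 + 0.6970 + 0.6270 = 2.4100

2.41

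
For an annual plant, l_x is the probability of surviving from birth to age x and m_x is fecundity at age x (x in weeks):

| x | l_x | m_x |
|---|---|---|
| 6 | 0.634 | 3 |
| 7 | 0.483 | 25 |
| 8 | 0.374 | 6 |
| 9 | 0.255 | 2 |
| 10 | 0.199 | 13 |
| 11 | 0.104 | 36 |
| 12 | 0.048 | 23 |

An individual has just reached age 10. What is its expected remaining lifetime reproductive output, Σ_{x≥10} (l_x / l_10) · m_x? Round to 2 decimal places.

37.36

l_10 = 0.199. Conditional survival from age 10 to x is l_x / l_10.
  x=10: (0.199/0.199) × 13 = 13.0000
  x=11: (0.104/0.199) × 36 = 18.8141
  x=12: (0.048/0.199) × 23 = 5.5477
Sum = 13.0000 + 18.8141 + 5.5477 = 37.3618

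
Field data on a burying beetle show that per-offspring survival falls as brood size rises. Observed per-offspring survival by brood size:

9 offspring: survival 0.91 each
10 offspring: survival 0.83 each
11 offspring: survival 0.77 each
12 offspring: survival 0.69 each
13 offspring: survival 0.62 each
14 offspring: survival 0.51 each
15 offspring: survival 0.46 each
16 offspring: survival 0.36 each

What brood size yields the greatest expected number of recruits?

11

Expected recruits = c × s(c):
  c=9: 9 × 0.91 = 8.190
  c=10: 10 × 0.83 = 8.300
  c=11: 11 × 0.77 = 8.470
  c=12: 12 × 0.69 = 8.280
  c=13: 13 × 0.62 = 8.060
  c=14: 14 × 0.51 = 7.140
  c=15: 15 × 0.46 = 6.900
  c=16: 16 × 0.36 = 5.760
Maximum at c = 11 (8.470 recruits).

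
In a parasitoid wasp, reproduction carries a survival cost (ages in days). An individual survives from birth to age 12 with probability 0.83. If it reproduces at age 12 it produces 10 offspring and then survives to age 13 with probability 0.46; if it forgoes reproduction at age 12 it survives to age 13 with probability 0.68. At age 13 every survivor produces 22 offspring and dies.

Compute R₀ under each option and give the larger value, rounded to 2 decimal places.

16.70

breed at age 12: R₀ = 0.83 × (10 + 0.46 × 22) = 0.83 × 20.1200 = 16.6996
delay to age 13: R₀ = 0.83 × (0.68 × 22) = 0.83 × 14.9600 = 12.4168
Higher: breed at age 12 (16.6996).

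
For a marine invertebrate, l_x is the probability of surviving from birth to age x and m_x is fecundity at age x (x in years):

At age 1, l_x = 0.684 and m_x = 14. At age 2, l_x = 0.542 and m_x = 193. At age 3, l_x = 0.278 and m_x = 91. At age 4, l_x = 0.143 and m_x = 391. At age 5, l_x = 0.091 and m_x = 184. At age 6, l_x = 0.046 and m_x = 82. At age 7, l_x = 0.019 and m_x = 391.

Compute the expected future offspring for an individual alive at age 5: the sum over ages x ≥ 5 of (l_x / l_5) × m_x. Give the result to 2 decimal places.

l_5 = 0.091. Conditional survival from age 5 to x is l_x / l_5.
  x=5: (0.091/0.091) × 184 = 184.0000
  x=6: (0.046/0.091) × 82 = 41.4505
  x=7: (0.019/0.091) × 391 = 81.6374
Sum = 184.0000 + 41.4505 + 81.6374 = 307.0879

307.09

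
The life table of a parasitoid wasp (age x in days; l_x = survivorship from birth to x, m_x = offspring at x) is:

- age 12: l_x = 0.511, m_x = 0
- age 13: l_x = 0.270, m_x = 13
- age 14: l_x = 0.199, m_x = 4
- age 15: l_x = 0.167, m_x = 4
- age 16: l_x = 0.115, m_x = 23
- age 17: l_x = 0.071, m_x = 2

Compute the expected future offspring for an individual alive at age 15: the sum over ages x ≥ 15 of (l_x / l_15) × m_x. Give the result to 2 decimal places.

20.69

l_15 = 0.167. Conditional survival from age 15 to x is l_x / l_15.
  x=15: (0.167/0.167) × 4 = 4.0000
  x=16: (0.115/0.167) × 23 = 15.8383
  x=17: (0.071/0.167) × 2 = 0.8503
Sum = 4.0000 + 15.8383 + 0.8503 = 20.6886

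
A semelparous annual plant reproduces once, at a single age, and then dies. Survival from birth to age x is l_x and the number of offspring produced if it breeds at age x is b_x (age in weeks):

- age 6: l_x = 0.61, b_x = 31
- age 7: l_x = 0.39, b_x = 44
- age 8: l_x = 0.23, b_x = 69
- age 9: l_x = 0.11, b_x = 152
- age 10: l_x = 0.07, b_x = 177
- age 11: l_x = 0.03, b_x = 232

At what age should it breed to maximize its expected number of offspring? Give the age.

6

Expected offspring if breeding at age x = l_x × b_x:
  age 6: 0.61 × 31 = 18.910
  age 7: 0.39 × 44 = 17.160
  age 8: 0.23 × 69 = 15.870
  age 9: 0.11 × 152 = 16.720
  age 10: 0.07 × 177 = 12.390
  age 11: 0.03 × 232 = 6.960
Maximum at age 6 (18.910).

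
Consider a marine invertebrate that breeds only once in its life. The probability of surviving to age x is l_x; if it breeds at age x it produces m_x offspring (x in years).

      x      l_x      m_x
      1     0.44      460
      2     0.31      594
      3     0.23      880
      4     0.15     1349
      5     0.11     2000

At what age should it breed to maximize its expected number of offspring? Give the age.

5

Expected offspring if breeding at age x = l_x × m_x:
  age 1: 0.44 × 460 = 202.400
  age 2: 0.31 × 594 = 184.140
  age 3: 0.23 × 880 = 202.400
  age 4: 0.15 × 1349 = 202.350
  age 5: 0.11 × 2000 = 220.000
Maximum at age 5 (220.000).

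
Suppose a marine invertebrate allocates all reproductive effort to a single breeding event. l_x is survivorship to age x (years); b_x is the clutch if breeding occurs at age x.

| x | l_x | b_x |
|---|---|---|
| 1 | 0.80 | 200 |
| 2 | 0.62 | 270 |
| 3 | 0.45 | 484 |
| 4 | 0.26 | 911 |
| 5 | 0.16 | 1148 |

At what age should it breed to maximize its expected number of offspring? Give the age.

Expected offspring if breeding at age x = l_x × b_x:
  age 1: 0.80 × 200 = 160.000
  age 2: 0.62 × 270 = 167.400
  age 3: 0.45 × 484 = 217.800
  age 4: 0.26 × 911 = 236.860
  age 5: 0.16 × 1148 = 183.680
Maximum at age 4 (236.860).

4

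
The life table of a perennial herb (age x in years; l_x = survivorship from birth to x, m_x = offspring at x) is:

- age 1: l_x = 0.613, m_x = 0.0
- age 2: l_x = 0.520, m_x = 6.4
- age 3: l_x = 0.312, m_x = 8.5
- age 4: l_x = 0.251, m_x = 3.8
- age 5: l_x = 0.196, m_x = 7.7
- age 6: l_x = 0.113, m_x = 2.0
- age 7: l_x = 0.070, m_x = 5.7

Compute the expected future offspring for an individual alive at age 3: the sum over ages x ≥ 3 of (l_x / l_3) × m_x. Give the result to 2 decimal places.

l_3 = 0.312. Conditional survival from age 3 to x is l_x / l_3.
  x=3: (0.312/0.312) × 8.5 = 8.5000
  x=4: (0.251/0.312) × 3.8 = 3.0571
  x=5: (0.196/0.312) × 7.7 = 4.8372
  x=6: (0.113/0.312) × 2.0 = 0.7244
  x=7: (0.070/0.312) × 5.7 = 1.2788
Sum = 8.5000 + 3.0571 + 4.8372 + 0.7244 + 1.2788 = 18.3974

18.40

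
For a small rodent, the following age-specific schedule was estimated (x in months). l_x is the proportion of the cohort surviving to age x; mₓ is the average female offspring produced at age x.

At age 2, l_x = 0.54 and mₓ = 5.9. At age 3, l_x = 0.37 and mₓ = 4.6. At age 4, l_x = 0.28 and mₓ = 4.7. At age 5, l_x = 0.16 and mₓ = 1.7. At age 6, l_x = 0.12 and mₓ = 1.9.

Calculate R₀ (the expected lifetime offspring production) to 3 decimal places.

6.704

R₀ = Σ l_x mₓ:
  age 2: 0.54 × 5.9 = 3.1860
  age 3: 0.37 × 4.6 = 1.7020
  age 4: 0.28 × 4.7 = 1.3160
  age 5: 0.16 × 1.7 = 0.2720
  age 6: 0.12 × 1.9 = 0.2280
R₀ = 3.1860 + 1.7020 + 1.3160 + 0.2720 + 0.2280 = 6.7040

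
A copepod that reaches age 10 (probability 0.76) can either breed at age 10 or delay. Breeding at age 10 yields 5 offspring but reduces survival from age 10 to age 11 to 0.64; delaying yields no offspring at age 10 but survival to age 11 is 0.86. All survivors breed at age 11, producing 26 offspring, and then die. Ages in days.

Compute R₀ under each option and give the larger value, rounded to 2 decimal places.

16.99

breed at age 10: R₀ = 0.76 × (5 + 0.64 × 26) = 0.76 × 21.6400 = 16.4464
delay to age 11: R₀ = 0.76 × (0.86 × 26) = 0.76 × 22.3600 = 16.9936
Higher: delay to age 11 (16.9936).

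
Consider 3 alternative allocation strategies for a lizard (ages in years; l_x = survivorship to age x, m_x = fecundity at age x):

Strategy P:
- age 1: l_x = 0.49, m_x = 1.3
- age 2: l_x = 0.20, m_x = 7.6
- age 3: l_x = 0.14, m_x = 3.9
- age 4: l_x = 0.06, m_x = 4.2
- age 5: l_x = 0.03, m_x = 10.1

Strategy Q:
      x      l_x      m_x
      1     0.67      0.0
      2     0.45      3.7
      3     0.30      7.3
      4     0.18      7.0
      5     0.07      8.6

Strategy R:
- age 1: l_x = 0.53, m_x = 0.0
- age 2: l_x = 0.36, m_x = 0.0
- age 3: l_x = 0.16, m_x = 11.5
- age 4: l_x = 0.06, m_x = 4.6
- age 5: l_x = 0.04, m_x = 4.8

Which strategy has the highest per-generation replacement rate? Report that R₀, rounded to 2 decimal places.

Strategy P: R₀ = 0.49×1.3 + 0.20×7.6 + 0.14×3.9 + 0.06×4.2 + 0.03×10.1 = 3.2580
Strategy Q: R₀ = 0.67×0.0 + 0.45×3.7 + 0.30×7.3 + 0.18×7.0 + 0.07×8.6 = 5.7170
Strategy R: R₀ = 0.53×0.0 + 0.36×0.0 + 0.16×11.5 + 0.06×4.6 + 0.04×4.8 = 2.3080
Highest R₀: strategy Q with 5.7170.

5.72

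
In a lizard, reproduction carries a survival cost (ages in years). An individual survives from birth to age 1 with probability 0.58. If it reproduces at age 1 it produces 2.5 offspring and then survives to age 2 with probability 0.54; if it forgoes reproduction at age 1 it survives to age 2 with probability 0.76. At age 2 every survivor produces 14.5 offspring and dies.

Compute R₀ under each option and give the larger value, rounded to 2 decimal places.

breed at age 1: R₀ = 0.58 × (2.5 + 0.54 × 14.5) = 0.58 × 10.3300 = 5.9914
delay to age 2: R₀ = 0.58 × (0.76 × 14.5) = 0.58 × 11.0200 = 6.3916
Higher: delay to age 2 (6.3916).

6.39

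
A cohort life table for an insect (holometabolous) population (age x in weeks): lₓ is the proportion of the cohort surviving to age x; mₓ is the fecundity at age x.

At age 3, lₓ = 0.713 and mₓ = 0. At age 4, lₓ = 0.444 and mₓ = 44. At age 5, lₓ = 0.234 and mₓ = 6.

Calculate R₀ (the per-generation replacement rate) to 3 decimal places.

R₀ = Σ lₓ mₓ:
  age 3: 0.713 × 0 = 0.0000
  age 4: 0.444 × 44 = 19.5360
  age 5: 0.234 × 6 = 1.4040
R₀ = 0.0000 + 19.5360 + 1.4040 = 20.9400

20.940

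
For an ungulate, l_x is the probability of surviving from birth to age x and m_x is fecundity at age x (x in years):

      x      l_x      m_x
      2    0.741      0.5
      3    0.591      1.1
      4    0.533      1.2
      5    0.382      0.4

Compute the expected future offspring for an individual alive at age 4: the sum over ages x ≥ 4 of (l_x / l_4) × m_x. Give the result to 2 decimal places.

l_4 = 0.533. Conditional survival from age 4 to x is l_x / l_4.
  x=4: (0.533/0.533) × 1.2 = 1.2000
  x=5: (0.382/0.533) × 0.4 = 0.2867
Sum = 1.2000 + 0.2867 = 1.4867

1.49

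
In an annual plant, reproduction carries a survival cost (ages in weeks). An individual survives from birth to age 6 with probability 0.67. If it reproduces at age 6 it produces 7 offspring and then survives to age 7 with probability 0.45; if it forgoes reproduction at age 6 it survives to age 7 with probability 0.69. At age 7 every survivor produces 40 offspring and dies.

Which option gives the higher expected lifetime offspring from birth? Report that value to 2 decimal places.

breed at age 6: R₀ = 0.67 × (7 + 0.45 × 40) = 0.67 × 25.0000 = 16.7500
delay to age 7: R₀ = 0.67 × (0.69 × 40) = 0.67 × 27.6000 = 18.4920
Higher: delay to age 7 (18.4920).

18.49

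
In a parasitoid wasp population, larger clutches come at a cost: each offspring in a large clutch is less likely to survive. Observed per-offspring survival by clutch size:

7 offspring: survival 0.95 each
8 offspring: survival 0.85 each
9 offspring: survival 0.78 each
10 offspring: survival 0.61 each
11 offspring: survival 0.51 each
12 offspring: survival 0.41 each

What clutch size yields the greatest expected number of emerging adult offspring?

9

Expected emerging adult offspring = c × s(c):
  c=7: 7 × 0.95 = 6.650
  c=8: 8 × 0.85 = 6.800
  c=9: 9 × 0.78 = 7.020
  c=10: 10 × 0.61 = 6.100
  c=11: 11 × 0.51 = 5.610
  c=12: 12 × 0.41 = 4.920
Maximum at c = 9 (7.020 emerging adult offspring).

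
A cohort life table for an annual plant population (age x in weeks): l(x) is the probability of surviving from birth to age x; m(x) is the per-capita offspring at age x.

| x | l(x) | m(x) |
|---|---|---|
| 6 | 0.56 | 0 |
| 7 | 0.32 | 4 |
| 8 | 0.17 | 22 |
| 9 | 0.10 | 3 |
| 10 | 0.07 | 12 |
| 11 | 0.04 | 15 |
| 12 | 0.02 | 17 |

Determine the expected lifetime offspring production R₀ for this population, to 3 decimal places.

R₀ = Σ l(x) m(x):
  age 6: 0.56 × 0 = 0.0000
  age 7: 0.32 × 4 = 1.2800
  age 8: 0.17 × 22 = 3.7400
  age 9: 0.10 × 3 = 0.3000
  age 10: 0.07 × 12 = 0.8400
  age 11: 0.04 × 15 = 0.6000
  age 12: 0.02 × 17 = 0.3400
R₀ = 0.0000 + 1.2800 + 3.7400 + 0.3000 + 0.8400 + 0.6000 + 0.3400 = 7.1000

7.100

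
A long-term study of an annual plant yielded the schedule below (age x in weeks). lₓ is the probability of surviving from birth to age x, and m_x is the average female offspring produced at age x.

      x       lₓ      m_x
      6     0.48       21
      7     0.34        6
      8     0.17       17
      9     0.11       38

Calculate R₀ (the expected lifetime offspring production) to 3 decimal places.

R₀ = Σ lₓ m_x:
  age 6: 0.48 × 21 = 10.0800
  age 7: 0.34 × 6 = 2.0400
  age 8: 0.17 × 17 = 2.8900
  age 9: 0.11 × 38 = 4.1800
R₀ = 10.0800 + 2.0400 + 2.8900 + 4.1800 = 19.1900

19.190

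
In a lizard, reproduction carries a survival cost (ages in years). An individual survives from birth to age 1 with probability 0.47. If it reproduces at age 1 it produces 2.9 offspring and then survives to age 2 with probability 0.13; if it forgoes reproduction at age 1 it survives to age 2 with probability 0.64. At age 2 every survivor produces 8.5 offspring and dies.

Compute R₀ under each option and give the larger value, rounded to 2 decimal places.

breed at age 1: R₀ = 0.47 × (2.9 + 0.13 × 8.5) = 0.47 × 4.0050 = 1.8823
delay to age 2: R₀ = 0.47 × (0.64 × 8.5) = 0.47 × 5.4400 = 2.5568
Higher: delay to age 2 (2.5568).

2.56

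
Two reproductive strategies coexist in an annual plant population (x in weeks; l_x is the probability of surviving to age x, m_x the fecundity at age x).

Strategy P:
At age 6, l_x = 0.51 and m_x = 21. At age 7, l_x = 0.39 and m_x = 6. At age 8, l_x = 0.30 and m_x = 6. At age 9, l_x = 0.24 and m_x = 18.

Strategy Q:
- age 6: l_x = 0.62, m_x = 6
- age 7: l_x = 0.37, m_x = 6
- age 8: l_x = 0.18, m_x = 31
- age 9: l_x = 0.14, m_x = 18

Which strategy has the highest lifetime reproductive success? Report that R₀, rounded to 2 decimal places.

Strategy P: R₀ = 0.51×21 + 0.39×6 + 0.30×6 + 0.24×18 = 19.1700
Strategy Q: R₀ = 0.62×6 + 0.37×6 + 0.18×31 + 0.14×18 = 14.0400
Highest R₀: strategy P with 19.1700.

19.17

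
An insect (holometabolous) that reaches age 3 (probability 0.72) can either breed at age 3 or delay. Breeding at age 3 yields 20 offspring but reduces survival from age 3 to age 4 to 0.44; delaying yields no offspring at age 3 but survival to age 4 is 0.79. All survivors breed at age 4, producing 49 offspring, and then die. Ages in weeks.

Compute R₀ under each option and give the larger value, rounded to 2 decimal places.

29.92

breed at age 3: R₀ = 0.72 × (20 + 0.44 × 49) = 0.72 × 41.5600 = 29.9232
delay to age 4: R₀ = 0.72 × (0.79 × 49) = 0.72 × 38.7100 = 27.8712
Higher: breed at age 3 (29.9232).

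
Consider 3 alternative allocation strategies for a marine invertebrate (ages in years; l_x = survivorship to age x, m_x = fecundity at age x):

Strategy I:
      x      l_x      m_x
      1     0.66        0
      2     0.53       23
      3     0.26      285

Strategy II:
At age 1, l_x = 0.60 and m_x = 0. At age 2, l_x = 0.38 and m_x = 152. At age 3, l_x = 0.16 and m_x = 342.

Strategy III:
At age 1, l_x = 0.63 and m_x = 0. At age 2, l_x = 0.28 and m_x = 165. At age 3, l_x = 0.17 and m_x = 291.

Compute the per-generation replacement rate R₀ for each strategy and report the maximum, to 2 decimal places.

Strategy I: R₀ = 0.66×0 + 0.53×23 + 0.26×285 = 86.2900
Strategy II: R₀ = 0.60×0 + 0.38×152 + 0.16×342 = 112.4800
Strategy III: R₀ = 0.63×0 + 0.28×165 + 0.17×291 = 95.6700
Highest R₀: strategy II with 112.4800.

112.48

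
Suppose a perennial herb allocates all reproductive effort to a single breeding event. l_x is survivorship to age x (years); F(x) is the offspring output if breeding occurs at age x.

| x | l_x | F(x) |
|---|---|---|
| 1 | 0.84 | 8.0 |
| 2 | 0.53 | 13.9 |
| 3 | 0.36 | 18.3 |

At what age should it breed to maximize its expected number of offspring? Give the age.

Expected offspring if breeding at age x = l_x × F(x):
  age 1: 0.84 × 8.0 = 6.720
  age 2: 0.53 × 13.9 = 7.367
  age 3: 0.36 × 18.3 = 6.588
Maximum at age 2 (7.367).

2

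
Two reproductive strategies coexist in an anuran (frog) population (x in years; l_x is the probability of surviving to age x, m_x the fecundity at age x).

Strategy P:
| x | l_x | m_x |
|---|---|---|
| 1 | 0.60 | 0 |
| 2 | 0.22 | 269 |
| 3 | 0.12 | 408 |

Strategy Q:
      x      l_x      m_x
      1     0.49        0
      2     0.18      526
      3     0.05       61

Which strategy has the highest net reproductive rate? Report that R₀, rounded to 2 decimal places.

Strategy P: R₀ = 0.60×0 + 0.22×269 + 0.12×408 = 108.1400
Strategy Q: R₀ = 0.49×0 + 0.18×526 + 0.05×61 = 97.7300
Highest R₀: strategy P with 108.1400.

108.14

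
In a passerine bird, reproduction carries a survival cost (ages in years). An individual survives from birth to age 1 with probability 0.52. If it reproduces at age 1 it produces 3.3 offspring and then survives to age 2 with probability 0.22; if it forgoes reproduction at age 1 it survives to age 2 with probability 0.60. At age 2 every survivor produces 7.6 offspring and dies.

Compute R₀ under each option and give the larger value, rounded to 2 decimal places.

2.59

breed at age 1: R₀ = 0.52 × (3.3 + 0.22 × 7.6) = 0.52 × 4.9720 = 2.5854
delay to age 2: R₀ = 0.52 × (0.60 × 7.6) = 0.52 × 4.5600 = 2.3712
Higher: breed at age 1 (2.5854).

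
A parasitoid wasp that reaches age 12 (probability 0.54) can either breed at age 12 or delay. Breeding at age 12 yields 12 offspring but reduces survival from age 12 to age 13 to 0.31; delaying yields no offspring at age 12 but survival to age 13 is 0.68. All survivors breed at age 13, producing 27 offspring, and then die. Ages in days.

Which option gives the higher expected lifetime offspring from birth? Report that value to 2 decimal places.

breed at age 12: R₀ = 0.54 × (12 + 0.31 × 27) = 0.54 × 20.3700 = 10.9998
delay to age 13: R₀ = 0.54 × (0.68 × 27) = 0.54 × 18.3600 = 9.9144
Higher: breed at age 12 (10.9998).

11.00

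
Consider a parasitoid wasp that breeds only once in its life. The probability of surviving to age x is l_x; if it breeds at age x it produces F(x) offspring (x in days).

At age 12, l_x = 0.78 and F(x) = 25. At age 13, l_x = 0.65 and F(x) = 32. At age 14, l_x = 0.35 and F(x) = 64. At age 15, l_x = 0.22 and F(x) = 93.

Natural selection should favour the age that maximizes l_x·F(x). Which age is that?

14

Expected offspring if breeding at age x = l_x × F(x):
  age 12: 0.78 × 25 = 19.500
  age 13: 0.65 × 32 = 20.800
  age 14: 0.35 × 64 = 22.400
  age 15: 0.22 × 93 = 20.460
Maximum at age 14 (22.400).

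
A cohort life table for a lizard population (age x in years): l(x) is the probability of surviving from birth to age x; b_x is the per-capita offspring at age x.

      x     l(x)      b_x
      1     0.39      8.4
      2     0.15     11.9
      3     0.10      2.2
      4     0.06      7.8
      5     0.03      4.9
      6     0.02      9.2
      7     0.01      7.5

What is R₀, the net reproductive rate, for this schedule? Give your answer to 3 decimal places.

6.155

R₀ = Σ l(x) b_x:
  age 1: 0.39 × 8.4 = 3.2760
  age 2: 0.15 × 11.9 = 1.7850
  age 3: 0.10 × 2.2 = 0.2200
  age 4: 0.06 × 7.8 = 0.4680
  age 5: 0.03 × 4.9 = 0.1470
  age 6: 0.02 × 9.2 = 0.1840
  age 7: 0.01 × 7.5 = 0.0750
R₀ = 3.2760 + 1.7850 + 0.2200 + 0.4680 + 0.1470 + 0.1840 + 0.0750 = 6.1550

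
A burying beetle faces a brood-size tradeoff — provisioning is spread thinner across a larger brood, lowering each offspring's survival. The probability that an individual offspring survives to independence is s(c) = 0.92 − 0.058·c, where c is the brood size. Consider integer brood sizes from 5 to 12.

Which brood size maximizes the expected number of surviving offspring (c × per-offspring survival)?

Expected surviving offspring = c × s(c):
  c=5: 5 × 0.630 = 3.150
  c=6: 6 × 0.572 = 3.432
  c=7: 7 × 0.514 = 3.598
  c=8: 8 × 0.456 = 3.648
  c=9: 9 × 0.398 = 3.582
  c=10: 10 × 0.340 = 3.400
  c=11: 11 × 0.282 = 3.102
  c=12: 12 × 0.224 = 2.688
Maximum at c = 8 (3.648 surviving offspring).

8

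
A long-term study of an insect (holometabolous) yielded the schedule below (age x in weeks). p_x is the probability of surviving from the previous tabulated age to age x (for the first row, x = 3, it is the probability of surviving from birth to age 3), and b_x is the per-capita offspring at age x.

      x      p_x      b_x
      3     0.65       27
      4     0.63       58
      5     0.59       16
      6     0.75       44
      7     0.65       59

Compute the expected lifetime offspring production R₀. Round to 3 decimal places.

Survivorship from birth: l_x = p_3·p_4·…·p_x.
  l_3 = 0.65000
  l_4 = 0.40950
  l_5 = 0.24161
  l_6 = 0.18120
  l_7 = 0.11778
R₀ = Σ l_x b_x:
  age 3: 0.65000 × 27 = 17.5500
  age 4: 0.40950 × 58 = 23.7510
  age 5: 0.24161 × 16 = 3.8658
  age 6: 0.18120 × 44 = 7.9728
  age 7: 0.11778 × 59 = 6.9490
R₀ = 17.5500 + 23.7510 + 3.8658 + 7.9728 + 6.9490 = 60.0886

60.089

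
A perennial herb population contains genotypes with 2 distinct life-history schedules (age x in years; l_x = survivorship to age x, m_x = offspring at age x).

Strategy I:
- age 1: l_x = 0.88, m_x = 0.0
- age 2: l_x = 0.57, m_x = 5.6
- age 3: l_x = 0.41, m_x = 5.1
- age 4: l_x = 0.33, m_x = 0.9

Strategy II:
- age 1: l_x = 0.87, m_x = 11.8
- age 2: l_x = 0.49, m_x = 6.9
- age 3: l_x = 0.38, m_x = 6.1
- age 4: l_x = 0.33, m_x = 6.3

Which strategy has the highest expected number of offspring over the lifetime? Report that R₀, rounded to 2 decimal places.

Strategy I: R₀ = 0.88×0.0 + 0.57×5.6 + 0.41×5.1 + 0.33×0.9 = 5.5800
Strategy II: R₀ = 0.87×11.8 + 0.49×6.9 + 0.38×6.1 + 0.33×6.3 = 18.0440
Highest R₀: strategy II with 18.0440.

18.04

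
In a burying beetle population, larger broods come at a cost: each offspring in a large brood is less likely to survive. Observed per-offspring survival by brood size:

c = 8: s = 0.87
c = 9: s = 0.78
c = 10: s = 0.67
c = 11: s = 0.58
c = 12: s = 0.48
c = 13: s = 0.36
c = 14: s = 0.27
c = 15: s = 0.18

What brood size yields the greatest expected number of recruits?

Expected recruits = c × s(c):
  c=8: 8 × 0.87 = 6.960
  c=9: 9 × 0.78 = 7.020
  c=10: 10 × 0.67 = 6.700
  c=11: 11 × 0.58 = 6.380
  c=12: 12 × 0.48 = 5.760
  c=13: 13 × 0.36 = 4.680
  c=14: 14 × 0.27 = 3.780
  c=15: 15 × 0.18 = 2.700
Maximum at c = 9 (7.020 recruits).

9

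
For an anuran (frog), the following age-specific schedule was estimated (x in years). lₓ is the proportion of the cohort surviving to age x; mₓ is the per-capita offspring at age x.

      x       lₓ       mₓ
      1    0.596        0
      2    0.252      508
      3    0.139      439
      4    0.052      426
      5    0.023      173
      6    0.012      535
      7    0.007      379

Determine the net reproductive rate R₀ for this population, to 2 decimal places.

224.24

R₀ = Σ lₓ mₓ:
  age 1: 0.596 × 0 = 0.0000
  age 2: 0.252 × 508 = 128.0160
  age 3: 0.139 × 439 = 61.0210
  age 4: 0.052 × 426 = 22.1520
  age 5: 0.023 × 173 = 3.9790
  age 6: 0.012 × 535 = 6.4200
  age 7: 0.007 × 379 = 2.6530
R₀ = 0.0000 + 128.0160 + 61.0210 + 22.1520 + 3.9790 + 6.4200 + 2.6530 = 224.2410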